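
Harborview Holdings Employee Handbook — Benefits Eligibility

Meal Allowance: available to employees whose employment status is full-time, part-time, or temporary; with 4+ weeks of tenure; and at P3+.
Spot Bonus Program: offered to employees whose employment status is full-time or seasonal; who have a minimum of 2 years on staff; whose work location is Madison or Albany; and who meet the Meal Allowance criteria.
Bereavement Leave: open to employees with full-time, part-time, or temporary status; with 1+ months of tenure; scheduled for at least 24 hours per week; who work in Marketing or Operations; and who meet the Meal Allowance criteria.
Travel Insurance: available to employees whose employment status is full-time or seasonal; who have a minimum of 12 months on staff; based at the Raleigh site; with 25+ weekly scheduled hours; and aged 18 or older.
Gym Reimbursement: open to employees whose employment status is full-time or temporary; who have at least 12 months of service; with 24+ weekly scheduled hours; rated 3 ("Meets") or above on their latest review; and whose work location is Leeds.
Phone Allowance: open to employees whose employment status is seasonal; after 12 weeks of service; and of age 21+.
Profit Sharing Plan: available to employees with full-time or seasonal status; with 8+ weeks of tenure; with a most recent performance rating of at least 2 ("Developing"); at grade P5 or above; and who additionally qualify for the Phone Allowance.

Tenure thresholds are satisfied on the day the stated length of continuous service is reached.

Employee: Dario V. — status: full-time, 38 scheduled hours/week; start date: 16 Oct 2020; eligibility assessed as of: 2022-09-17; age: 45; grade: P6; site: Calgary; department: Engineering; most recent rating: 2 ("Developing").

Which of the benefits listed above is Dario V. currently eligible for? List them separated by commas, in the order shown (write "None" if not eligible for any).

Meal Allowance

Service from 16 Oct 2020 to 2022-09-17: 701 days.
Meal Allowance — status full-time ✓; service 701 days ≥ 4 weeks (≈28 days) ✓; grade P6 ≥ P3 ✓ → eligible.
Spot Bonus Program — status full-time ✓; service 701 days < 2 years (≈730 days) ✗ → not eligible.
Bereavement Leave — status full-time ✓; service 701 days ≥ 1 month (≈30 days) ✓; 38 hrs/wk ≥ 24 ✓; dept Engineering ✗ → not eligible.
Travel Insurance — status full-time ✓; service 701 days ≥ 12 months (≈360 days) ✓; site Calgary ✗ (not Raleigh) → not eligible.
Gym Reimbursement — status full-time ✓; service 701 days ≥ 12 months (≈360 days) ✓; 38 hrs/wk ≥ 24 ✓; rating 2 < 3 ✗ → not eligible.
Phone Allowance — status full-time ✗ (requires seasonal) → not eligible.
Profit Sharing Plan — status full-time ✓; service 701 days ≥ 8 weeks (≈56 days) ✓; rating 2 ≥ 2 ✓; grade P6 ≥ P5 ✓; not eligible for Phone Allowance ✗ → not eligible.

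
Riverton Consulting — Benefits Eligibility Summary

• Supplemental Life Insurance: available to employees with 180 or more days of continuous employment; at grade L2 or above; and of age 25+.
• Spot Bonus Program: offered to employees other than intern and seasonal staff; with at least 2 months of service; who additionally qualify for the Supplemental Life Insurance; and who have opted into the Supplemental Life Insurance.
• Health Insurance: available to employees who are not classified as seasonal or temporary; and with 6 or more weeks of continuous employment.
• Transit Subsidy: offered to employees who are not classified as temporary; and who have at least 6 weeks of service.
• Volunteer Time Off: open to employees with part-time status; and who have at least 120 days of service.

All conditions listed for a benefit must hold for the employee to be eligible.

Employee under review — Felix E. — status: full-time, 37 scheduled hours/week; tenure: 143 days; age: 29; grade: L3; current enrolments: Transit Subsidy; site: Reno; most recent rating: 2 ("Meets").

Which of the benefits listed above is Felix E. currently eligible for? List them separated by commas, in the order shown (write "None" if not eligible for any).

Supplemental Life Insurance — service 143 days < 180 days ✗ → not eligible.
Spot Bonus Program — status full-time ✓ (not excluded); service 143 days ≥ 2 months (≈60 days) ✓; not eligible for Supplemental Life Insurance ✗ → not eligible.
Health Insurance — status full-time ✓ (not excluded); service 143 days ≥ 6 weeks (≈42 days) ✓ → eligible.
Transit Subsidy — status full-time ✓ (not excluded); service 143 days ≥ 6 weeks (≈42 days) ✓ → eligible.
Volunteer Time Off — status full-time ✗ (requires part-time) → not eligible.

Health Insurance, Transit Subsidy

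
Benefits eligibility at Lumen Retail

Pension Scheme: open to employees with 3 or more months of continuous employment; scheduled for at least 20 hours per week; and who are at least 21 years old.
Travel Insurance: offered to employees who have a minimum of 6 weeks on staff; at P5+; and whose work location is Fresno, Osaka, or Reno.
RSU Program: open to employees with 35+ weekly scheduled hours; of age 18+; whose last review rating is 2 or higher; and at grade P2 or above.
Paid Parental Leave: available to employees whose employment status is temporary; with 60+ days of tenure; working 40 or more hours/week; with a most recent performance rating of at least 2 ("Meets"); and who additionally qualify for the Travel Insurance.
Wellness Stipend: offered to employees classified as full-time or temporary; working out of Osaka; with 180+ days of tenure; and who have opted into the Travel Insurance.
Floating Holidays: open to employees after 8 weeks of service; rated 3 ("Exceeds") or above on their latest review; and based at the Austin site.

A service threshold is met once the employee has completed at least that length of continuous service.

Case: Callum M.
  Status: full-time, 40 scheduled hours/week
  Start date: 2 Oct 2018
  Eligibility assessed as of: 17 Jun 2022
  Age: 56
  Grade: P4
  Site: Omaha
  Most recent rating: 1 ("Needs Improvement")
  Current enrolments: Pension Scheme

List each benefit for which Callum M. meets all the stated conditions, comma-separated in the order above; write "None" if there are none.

Service from 2 Oct 2018 to 17 Jun 2022: 1354 days.
Pension Scheme — service 1354 days ≥ 3 months (≈90 days) ✓; 40 hrs/wk ≥ 20 ✓; age 56 ≥ 21 ✓ → eligible.
Travel Insurance — service 1354 days ≥ 6 weeks (≈42 days) ✓; grade P4 < P5 ✗ → not eligible.
RSU Program — 40 hrs/wk ≥ 35 ✓; age 56 ≥ 18 ✓; rating 1 < 2 ✗ → not eligible.
Paid Parental Leave — status full-time ✗ (requires temporary) → not eligible.
Wellness Stipend — status full-time ✓; site Omaha ✗ (not Osaka) → not eligible.
Floating Holidays — service 1354 days ≥ 8 weeks (≈56 days) ✓; rating 1 < 3 ✗ → not eligible.

Pension Scheme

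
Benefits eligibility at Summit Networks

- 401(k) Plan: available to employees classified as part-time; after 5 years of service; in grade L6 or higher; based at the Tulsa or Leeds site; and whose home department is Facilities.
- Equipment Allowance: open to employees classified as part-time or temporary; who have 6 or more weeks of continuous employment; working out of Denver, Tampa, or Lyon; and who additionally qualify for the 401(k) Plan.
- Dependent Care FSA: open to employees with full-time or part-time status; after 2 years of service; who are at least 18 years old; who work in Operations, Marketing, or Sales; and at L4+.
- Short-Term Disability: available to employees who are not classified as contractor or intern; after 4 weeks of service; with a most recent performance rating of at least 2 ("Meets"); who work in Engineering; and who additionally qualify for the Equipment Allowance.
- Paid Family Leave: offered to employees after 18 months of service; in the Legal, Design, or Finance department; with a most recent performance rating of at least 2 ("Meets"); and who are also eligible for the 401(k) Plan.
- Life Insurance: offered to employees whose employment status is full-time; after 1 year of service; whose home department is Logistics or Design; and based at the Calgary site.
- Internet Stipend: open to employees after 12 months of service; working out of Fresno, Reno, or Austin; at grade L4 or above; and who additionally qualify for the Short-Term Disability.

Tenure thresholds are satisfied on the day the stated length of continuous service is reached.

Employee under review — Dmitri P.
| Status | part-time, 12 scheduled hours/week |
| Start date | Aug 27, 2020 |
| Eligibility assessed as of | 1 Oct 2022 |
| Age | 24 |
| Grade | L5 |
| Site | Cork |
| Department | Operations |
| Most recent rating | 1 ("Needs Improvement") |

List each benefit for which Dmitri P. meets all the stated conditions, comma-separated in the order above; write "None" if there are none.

Dependent Care FSA

Service from Aug 27, 2020 to 1 Oct 2022: 765 days.
401(k) Plan — status part-time ✓; service 765 days < 5 years (≈1825 days) ✗ → not eligible.
Equipment Allowance — status part-time ✓; service 765 days ≥ 6 weeks (≈42 days) ✓; site Cork ✗ (not Denver, Tampa, or Lyon) → not eligible.
Dependent Care FSA — status part-time ✓; service 765 days ≥ 2 years (≈730 days) ✓; age 24 ≥ 18 ✓; dept Operations ✓; grade L5 ≥ L4 ✓ → eligible.
Short-Term Disability — status part-time ✓ (not excluded); service 765 days ≥ 4 weeks (≈28 days) ✓; rating 1 < 2 ✗ → not eligible.
Paid Family Leave — service 765 days ≥ 18 months (≈540 days) ✓; dept Operations ✗ → not eligible.
Life Insurance — status part-time ✗ (requires full-time) → not eligible.
Internet Stipend — service 765 days ≥ 12 months (≈360 days) ✓; site Cork ✗ (not Fresno, Reno, or Austin) → not eligible.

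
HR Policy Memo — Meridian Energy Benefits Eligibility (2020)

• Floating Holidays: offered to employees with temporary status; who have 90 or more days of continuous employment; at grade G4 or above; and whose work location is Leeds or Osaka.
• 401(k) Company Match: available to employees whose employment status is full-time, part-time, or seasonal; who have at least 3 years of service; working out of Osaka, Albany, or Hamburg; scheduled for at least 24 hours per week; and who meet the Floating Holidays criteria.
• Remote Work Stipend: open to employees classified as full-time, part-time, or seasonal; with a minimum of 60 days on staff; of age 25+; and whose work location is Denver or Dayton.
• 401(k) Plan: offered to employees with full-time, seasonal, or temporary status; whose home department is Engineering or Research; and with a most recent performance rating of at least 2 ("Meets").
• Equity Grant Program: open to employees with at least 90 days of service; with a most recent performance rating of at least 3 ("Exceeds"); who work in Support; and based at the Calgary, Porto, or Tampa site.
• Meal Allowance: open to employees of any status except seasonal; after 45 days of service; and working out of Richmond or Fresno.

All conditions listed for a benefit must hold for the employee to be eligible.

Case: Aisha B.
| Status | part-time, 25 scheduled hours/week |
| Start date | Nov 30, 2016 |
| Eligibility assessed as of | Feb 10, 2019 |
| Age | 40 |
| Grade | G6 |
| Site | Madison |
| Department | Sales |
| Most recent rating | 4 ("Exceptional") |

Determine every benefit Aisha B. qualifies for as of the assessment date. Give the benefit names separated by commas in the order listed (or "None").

Service from Nov 30, 2016 to Feb 10, 2019: 802 days.
Floating Holidays — status part-time ✗ (requires temporary) → not eligible.
401(k) Company Match — status part-time ✓; service 802 days < 3 years (≈1095 days) ✗ → not eligible.
Remote Work Stipend — status part-time ✓; service 802 days ≥ 60 days ✓; age 40 ≥ 25 ✓; site Madison ✗ (not Denver or Dayton) → not eligible.
401(k) Plan — status part-time ✗ (requires full-time, seasonal, or temporary) → not eligible.
Equity Grant Program — service 802 days ≥ 90 days ✓; rating 4 ≥ 3 ✓; dept Sales ✗ → not eligible.
Meal Allowance — status part-time ✓ (not excluded); service 802 days ≥ 45 days ✓; site Madison ✗ (not Richmond or Fresno) → not eligible.

None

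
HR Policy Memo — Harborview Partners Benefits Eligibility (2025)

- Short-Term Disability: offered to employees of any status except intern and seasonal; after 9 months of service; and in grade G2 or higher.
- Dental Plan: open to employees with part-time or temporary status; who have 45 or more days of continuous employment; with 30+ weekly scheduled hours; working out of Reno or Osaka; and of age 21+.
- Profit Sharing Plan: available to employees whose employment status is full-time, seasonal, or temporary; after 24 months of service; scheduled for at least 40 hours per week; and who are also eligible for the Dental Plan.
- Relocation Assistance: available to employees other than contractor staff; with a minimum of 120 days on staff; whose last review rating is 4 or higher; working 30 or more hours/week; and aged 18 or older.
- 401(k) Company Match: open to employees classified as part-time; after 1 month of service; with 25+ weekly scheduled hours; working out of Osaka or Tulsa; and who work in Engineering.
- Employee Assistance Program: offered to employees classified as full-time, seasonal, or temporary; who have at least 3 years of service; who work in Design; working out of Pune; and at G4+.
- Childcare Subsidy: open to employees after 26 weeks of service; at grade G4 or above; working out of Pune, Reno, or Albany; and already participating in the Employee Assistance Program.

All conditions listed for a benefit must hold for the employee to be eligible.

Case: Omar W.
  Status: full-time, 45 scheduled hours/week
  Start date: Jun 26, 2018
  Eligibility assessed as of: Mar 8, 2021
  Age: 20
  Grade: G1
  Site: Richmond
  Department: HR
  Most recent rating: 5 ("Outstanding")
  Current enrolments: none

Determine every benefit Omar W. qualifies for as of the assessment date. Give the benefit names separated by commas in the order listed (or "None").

Service from Jun 26, 2018 to Mar 8, 2021: 986 days.
Short-Term Disability — status full-time ✓ (not excluded); service 986 days ≥ 9 months (≈270 days) ✓; grade G1 < G2 ✗ → not eligible.
Dental Plan — status full-time ✗ (requires part-time or temporary) → not eligible.
Profit Sharing Plan — status full-time ✓; service 986 days ≥ 24 months (≈720 days) ✓; 45 hrs/wk ≥ 40 ✓; not eligible for Dental Plan ✗ → not eligible.
Relocation Assistance — status full-time ✓ (not excluded); service 986 days ≥ 120 days ✓; rating 5 ≥ 4 ✓; 45 hrs/wk ≥ 30 ✓; age 20 ≥ 18 ✓ → eligible.
401(k) Company Match — status full-time ✗ (requires part-time) → not eligible.
Employee Assistance Program — status full-time ✓; service 986 days < 3 years (≈1095 days) ✗ → not eligible.
Childcare Subsidy — service 986 days ≥ 26 weeks (≈182 days) ✓; grade G1 < G4 ✗ → not eligible.

Relocation Assistance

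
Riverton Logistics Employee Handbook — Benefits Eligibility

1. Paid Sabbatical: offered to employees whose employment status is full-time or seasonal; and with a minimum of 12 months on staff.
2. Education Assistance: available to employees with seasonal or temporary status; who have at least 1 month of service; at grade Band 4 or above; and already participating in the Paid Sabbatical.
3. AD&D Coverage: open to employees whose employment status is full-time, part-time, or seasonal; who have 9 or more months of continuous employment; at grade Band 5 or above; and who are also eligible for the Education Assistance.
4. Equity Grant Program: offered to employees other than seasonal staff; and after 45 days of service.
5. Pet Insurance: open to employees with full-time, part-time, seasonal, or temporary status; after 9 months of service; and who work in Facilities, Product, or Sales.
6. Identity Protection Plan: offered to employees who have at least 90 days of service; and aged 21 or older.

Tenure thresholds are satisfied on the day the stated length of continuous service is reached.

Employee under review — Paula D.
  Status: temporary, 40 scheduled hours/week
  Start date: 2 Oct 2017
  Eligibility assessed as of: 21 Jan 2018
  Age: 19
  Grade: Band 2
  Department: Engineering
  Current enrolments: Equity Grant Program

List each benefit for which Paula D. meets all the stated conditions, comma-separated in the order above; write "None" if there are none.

Equity Grant Program

Service from 2 Oct 2017 to 21 Jan 2018: 111 days.
Paid Sabbatical — status temporary ✗ (requires full-time or seasonal) → not eligible.
Education Assistance — status temporary ✓; service 111 days ≥ 1 month (≈30 days) ✓; grade Band 2 < Band 4 ✗ → not eligible.
AD&D Coverage — status temporary ✗ (requires full-time, part-time, or seasonal) → not eligible.
Equity Grant Program — status temporary ✓ (not excluded); service 111 days ≥ 45 days ✓ → eligible.
Pet Insurance — status temporary ✓; service 111 days < 9 months (≈270 days) ✗ → not eligible.
Identity Protection Plan — service 111 days ≥ 90 days ✓; age 19 < 21 ✗ → not eligible.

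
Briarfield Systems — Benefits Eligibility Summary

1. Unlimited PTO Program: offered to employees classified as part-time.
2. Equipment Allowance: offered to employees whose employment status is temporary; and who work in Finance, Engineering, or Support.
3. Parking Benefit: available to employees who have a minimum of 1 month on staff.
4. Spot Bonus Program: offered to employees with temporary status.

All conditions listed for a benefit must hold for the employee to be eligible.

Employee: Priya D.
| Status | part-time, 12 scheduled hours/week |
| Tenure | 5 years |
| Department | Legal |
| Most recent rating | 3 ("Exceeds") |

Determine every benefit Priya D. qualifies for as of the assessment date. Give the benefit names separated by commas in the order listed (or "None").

Unlimited PTO Program, Parking Benefit

Unlimited PTO Program — status part-time ✓ → eligible.
Equipment Allowance — status part-time ✗ (requires temporary) → not eligible.
Parking Benefit — service 5 years ≥ 1 month (≈30 days) ✓ → eligible.
Spot Bonus Program — status part-time ✗ (requires temporary) → not eligible.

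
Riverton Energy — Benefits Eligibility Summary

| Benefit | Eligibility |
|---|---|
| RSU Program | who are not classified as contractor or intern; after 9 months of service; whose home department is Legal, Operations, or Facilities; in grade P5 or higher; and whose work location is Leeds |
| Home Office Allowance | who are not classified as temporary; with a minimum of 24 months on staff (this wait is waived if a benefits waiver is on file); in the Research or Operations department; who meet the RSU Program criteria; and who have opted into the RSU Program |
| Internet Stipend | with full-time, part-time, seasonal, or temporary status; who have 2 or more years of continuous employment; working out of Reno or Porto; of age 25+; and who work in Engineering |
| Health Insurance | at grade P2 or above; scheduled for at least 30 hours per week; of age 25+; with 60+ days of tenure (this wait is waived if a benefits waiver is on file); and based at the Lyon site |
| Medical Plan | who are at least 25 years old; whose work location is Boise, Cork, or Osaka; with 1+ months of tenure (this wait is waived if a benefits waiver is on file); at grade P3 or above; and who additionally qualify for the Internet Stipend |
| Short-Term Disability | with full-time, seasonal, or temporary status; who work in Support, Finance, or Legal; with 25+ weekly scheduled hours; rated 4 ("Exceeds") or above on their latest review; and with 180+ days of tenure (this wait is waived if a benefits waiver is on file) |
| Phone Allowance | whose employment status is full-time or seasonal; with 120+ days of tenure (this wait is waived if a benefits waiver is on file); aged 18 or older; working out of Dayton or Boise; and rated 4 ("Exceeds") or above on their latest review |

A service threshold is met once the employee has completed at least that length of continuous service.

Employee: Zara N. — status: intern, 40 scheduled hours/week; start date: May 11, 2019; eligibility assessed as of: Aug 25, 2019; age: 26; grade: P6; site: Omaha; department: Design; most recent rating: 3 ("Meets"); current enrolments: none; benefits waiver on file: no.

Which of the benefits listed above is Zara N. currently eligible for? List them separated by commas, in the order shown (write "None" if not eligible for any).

None

Service from May 11, 2019 to Aug 25, 2019: 106 days.
RSU Program — status intern ✗ (excluded) → not eligible.
Home Office Allowance — status intern ✓ (not excluded); no waiver, service 106 days < 24 months (≈720 days) ✗ → not eligible.
Internet Stipend — status intern ✗ (requires full-time, part-time, seasonal, or temporary) → not eligible.
Health Insurance — grade P6 ≥ P2 ✓; 40 hrs/wk ≥ 30 ✓; age 26 ≥ 25 ✓; no waiver, service 106 days ≥ 60 days ✓; site Omaha ✗ (not Lyon) → not eligible.
Medical Plan — age 26 ≥ 25 ✓; site Omaha ✗ (not Boise, Cork, or Osaka) → not eligible.
Short-Term Disability — status intern ✗ (requires full-time, seasonal, or temporary) → not eligible.
Phone Allowance — status intern ✗ (requires full-time or seasonal) → not eligible.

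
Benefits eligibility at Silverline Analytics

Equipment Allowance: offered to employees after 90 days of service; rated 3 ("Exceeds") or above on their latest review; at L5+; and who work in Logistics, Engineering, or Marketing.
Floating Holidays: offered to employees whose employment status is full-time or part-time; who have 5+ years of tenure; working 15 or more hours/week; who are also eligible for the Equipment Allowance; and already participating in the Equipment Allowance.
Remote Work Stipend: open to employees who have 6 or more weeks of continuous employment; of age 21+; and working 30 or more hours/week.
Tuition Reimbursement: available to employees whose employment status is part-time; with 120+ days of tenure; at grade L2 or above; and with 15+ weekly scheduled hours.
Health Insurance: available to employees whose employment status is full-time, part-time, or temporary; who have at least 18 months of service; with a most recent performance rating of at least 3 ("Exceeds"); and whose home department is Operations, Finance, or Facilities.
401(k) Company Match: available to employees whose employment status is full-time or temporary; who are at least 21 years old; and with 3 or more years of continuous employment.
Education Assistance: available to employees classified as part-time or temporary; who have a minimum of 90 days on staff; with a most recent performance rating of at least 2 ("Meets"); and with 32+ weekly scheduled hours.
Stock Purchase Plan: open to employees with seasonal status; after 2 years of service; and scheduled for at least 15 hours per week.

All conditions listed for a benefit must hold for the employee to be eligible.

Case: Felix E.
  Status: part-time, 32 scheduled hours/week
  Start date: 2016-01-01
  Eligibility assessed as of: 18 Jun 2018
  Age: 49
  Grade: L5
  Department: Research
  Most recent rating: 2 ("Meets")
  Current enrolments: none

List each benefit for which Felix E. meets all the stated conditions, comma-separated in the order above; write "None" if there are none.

Remote Work Stipend, Tuition Reimbursement, Education Assistance

Service from 2016-01-01 to 18 Jun 2018: 899 days.
Equipment Allowance — service 899 days ≥ 90 days ✓; rating 2 < 3 ✗ → not eligible.
Floating Holidays — status part-time ✓; service 899 days < 5 years (≈1825 days) ✗ → not eligible.
Remote Work Stipend — service 899 days ≥ 6 weeks (≈42 days) ✓; age 49 ≥ 21 ✓; 32 hrs/wk ≥ 30 ✓ → eligible.
Tuition Reimbursement — status part-time ✓; service 899 days ≥ 120 days ✓; grade L5 ≥ L2 ✓; 32 hrs/wk ≥ 15 ✓ → eligible.
Health Insurance — status part-time ✓; service 899 days ≥ 18 months (≈540 days) ✓; rating 2 < 3 ✗ → not eligible.
401(k) Company Match — status part-time ✗ (requires full-time or temporary) → not eligible.
Education Assistance — status part-time ✓; service 899 days ≥ 90 days ✓; rating 2 ≥ 2 ✓; 32 hrs/wk ≥ 32 ✓ → eligible.
Stock Purchase Plan — status part-time ✗ (requires seasonal) → not eligible.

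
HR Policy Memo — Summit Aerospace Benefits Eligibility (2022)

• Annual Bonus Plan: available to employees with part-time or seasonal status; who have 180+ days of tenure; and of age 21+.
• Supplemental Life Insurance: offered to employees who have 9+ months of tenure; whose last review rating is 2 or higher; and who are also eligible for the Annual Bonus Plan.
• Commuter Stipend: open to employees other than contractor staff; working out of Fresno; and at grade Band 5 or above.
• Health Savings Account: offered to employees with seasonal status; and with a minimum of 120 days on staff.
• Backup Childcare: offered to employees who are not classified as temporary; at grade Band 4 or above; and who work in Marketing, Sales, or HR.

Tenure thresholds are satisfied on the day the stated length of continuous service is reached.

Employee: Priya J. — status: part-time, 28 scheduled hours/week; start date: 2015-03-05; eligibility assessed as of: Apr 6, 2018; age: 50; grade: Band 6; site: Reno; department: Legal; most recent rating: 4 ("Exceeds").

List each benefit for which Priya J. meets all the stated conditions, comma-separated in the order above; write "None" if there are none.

Service from 2015-03-05 to Apr 6, 2018: 1128 days.
Annual Bonus Plan — status part-time ✓; service 1128 days ≥ 180 days ✓; age 50 ≥ 21 ✓ → eligible.
Supplemental Life Insurance — service 1128 days ≥ 9 months (≈270 days) ✓; rating 4 ≥ 2 ✓; eligible for Annual Bonus Plan ✓ → eligible.
Commuter Stipend — status part-time ✓ (not excluded); site Reno ✗ (not Fresno) → not eligible.
Health Savings Account — status part-time ✗ (requires seasonal) → not eligible.
Backup Childcare — status part-time ✓ (not excluded); grade Band 6 ≥ Band 4 ✓; dept Legal ✗ → not eligible.

Annual Bonus Plan, Supplemental Life Insurance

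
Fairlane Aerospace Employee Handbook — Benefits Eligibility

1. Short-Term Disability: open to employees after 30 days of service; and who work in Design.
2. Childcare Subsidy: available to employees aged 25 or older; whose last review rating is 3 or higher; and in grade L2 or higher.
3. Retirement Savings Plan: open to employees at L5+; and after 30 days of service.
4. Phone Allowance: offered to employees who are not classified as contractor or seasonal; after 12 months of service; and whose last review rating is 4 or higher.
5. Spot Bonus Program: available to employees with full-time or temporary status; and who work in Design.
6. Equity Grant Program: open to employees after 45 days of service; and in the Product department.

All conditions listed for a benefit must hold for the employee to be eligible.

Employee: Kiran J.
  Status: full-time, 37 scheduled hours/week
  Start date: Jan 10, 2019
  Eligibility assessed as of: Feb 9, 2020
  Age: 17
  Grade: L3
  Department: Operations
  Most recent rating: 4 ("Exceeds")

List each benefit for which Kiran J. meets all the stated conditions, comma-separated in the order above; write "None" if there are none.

Service from Jan 10, 2019 to Feb 9, 2020: 395 days.
Short-Term Disability — service 395 days ≥ 30 days ✓; dept Operations ✗ → not eligible.
Childcare Subsidy — age 17 < 25 ✗ → not eligible.
Retirement Savings Plan — grade L3 < L5 ✗ → not eligible.
Phone Allowance — status full-time ✓ (not excluded); service 395 days ≥ 12 months (≈360 days) ✓; rating 4 ≥ 4 ✓ → eligible.
Spot Bonus Program — status full-time ✓; dept Operations ✗ → not eligible.
Equity Grant Program — service 395 days ≥ 45 days ✓; dept Operations ✗ → not eligible.

Phone Allowance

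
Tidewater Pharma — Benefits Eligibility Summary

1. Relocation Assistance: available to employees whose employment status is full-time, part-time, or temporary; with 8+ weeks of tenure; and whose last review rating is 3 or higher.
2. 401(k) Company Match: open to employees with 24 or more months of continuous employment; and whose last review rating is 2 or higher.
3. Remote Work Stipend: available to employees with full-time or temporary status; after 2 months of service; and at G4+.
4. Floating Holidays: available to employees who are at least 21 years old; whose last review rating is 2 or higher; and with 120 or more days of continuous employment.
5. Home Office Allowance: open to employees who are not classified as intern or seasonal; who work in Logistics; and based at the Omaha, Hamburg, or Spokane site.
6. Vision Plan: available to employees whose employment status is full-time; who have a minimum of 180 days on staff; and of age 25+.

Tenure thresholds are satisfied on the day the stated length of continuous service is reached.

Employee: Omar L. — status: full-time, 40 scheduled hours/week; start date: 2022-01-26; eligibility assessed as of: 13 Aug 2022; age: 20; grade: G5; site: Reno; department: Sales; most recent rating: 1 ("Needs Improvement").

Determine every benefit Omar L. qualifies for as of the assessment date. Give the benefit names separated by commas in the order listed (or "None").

Service from 2022-01-26 to 13 Aug 2022: 199 days.
Relocation Assistance — status full-time ✓; service 199 days ≥ 8 weeks (≈56 days) ✓; rating 1 < 3 ✗ → not eligible.
401(k) Company Match — service 199 days < 24 months (≈720 days) ✗ → not eligible.
Remote Work Stipend — status full-time ✓; service 199 days ≥ 2 months (≈60 days) ✓; grade G5 ≥ G4 ✓ → eligible.
Floating Holidays — age 20 < 21 ✗ → not eligible.
Home Office Allowance — status full-time ✓ (not excluded); dept Sales ✗ → not eligible.
Vision Plan — status full-time ✓; service 199 days ≥ 180 days ✓; age 20 < 25 ✗ → not eligible.

Remote Work Stipend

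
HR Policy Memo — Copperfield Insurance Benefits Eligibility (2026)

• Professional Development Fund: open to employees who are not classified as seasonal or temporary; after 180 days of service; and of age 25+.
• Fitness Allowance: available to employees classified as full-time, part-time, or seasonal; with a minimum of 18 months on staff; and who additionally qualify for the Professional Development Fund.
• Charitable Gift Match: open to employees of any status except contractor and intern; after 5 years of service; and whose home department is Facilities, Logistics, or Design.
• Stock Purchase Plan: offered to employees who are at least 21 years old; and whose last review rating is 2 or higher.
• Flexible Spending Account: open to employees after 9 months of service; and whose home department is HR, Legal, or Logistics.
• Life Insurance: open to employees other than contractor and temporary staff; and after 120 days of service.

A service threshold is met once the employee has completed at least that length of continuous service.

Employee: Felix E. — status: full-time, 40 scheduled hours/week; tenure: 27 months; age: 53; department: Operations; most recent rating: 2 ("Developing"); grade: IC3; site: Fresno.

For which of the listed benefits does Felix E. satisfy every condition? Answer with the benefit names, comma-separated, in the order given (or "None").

Professional Development Fund, Fitness Allowance, Stock Purchase Plan, Life Insurance

Professional Development Fund — status full-time ✓ (not excluded); service 27 months ≥ 180 days ✓; age 53 ≥ 25 ✓ → eligible.
Fitness Allowance — status full-time ✓; service 27 months ≥ 18 months ✓; eligible for Professional Development Fund ✓ → eligible.
Charitable Gift Match — status full-time ✓ (not excluded); service 27 months < 5 years (≈1825 days) ✗ → not eligible.
Stock Purchase Plan — age 53 ≥ 21 ✓; rating 2 ≥ 2 ✓ → eligible.
Flexible Spending Account — service 27 months ≥ 9 months ✓; dept Operations ✗ → not eligible.
Life Insurance — status full-time ✓ (not excluded); service 27 months ≥ 120 days ✓ → eligible.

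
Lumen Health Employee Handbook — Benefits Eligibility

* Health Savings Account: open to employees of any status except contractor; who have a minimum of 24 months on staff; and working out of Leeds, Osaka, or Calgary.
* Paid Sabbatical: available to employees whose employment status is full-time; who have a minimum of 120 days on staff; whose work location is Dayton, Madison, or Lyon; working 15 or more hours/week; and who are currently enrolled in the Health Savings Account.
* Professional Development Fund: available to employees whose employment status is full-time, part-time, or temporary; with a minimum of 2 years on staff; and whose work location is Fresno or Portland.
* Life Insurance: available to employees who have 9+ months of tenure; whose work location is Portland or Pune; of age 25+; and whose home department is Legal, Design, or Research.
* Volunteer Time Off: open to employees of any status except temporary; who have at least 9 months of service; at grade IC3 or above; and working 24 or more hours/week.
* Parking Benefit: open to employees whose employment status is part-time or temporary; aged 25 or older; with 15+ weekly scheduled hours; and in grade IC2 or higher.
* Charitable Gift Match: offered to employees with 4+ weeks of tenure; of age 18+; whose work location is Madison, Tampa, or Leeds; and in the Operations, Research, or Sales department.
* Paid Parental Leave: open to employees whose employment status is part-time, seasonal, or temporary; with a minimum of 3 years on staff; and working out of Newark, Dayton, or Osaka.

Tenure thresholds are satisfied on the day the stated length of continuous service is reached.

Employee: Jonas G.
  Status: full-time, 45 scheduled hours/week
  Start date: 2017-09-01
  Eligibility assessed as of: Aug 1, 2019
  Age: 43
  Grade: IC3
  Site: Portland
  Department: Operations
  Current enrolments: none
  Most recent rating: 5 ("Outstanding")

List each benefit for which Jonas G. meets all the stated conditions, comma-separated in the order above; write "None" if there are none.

Volunteer Time Off

Service from 2017-09-01 to Aug 1, 2019: 699 days.
Health Savings Account — status full-time ✓ (not excluded); service 699 days < 24 months (≈720 days) ✗ → not eligible.
Paid Sabbatical — status full-time ✓; service 699 days ≥ 120 days ✓; site Portland ✗ (not Dayton, Madison, or Lyon) → not eligible.
Professional Development Fund — status full-time ✓; service 699 days < 2 years (≈730 days) ✗ → not eligible.
Life Insurance — service 699 days ≥ 9 months (≈270 days) ✓; site Portland ✓; age 43 ≥ 25 ✓; dept Operations ✗ → not eligible.
Volunteer Time Off — status full-time ✓ (not excluded); service 699 days ≥ 9 months (≈270 days) ✓; grade IC3 ≥ IC3 ✓; 45 hrs/wk ≥ 24 ✓ → eligible.
Parking Benefit — status full-time ✗ (requires part-time or temporary) → not eligible.
Charitable Gift Match — service 699 days ≥ 4 weeks (≈28 days) ✓; age 43 ≥ 18 ✓; site Portland ✗ (not Madison, Tampa, or Leeds) → not eligible.
Paid Parental Leave — status full-time ✗ (requires part-time, seasonal, or temporary) → not eligible.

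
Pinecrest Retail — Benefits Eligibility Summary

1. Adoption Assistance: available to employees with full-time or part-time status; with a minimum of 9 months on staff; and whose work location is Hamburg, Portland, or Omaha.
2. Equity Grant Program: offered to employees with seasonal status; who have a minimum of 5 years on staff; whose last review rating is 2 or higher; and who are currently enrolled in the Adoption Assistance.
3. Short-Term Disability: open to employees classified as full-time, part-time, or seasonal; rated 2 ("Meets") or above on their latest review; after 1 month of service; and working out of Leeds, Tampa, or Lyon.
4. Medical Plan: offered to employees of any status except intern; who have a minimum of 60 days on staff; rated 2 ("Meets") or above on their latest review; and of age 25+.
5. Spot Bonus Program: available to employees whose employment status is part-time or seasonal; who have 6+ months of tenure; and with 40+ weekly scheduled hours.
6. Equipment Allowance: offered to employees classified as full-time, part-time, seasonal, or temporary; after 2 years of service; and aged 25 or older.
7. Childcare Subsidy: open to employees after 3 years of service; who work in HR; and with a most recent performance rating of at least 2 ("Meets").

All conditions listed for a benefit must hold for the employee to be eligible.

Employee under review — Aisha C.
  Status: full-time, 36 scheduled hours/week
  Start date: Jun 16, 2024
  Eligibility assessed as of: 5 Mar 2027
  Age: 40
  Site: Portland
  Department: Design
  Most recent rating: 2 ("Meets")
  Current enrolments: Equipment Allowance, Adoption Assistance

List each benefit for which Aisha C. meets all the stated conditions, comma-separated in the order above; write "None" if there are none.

Adoption Assistance, Medical Plan, Equipment Allowance

Service from Jun 16, 2024 to 5 Mar 2027: 992 days.
Adoption Assistance — status full-time ✓; service 992 days ≥ 9 months (≈270 days) ✓; site Portland ✓ → eligible.
Equity Grant Program — status full-time ✗ (requires seasonal) → not eligible.
Short-Term Disability — status full-time ✓; rating 2 ≥ 2 ✓; service 992 days ≥ 1 month (≈30 days) ✓; site Portland ✗ (not Leeds, Tampa, or Lyon) → not eligible.
Medical Plan — status full-time ✓ (not excluded); service 992 days ≥ 60 days ✓; rating 2 ≥ 2 ✓; age 40 ≥ 25 ✓ → eligible.
Spot Bonus Program — status full-time ✗ (requires part-time or seasonal) → not eligible.
Equipment Allowance — status full-time ✓; service 992 days ≥ 2 years (≈730 days) ✓; age 40 ≥ 25 ✓ → eligible.
Childcare Subsidy — service 992 days < 3 years (≈1095 days) ✗ → not eligible.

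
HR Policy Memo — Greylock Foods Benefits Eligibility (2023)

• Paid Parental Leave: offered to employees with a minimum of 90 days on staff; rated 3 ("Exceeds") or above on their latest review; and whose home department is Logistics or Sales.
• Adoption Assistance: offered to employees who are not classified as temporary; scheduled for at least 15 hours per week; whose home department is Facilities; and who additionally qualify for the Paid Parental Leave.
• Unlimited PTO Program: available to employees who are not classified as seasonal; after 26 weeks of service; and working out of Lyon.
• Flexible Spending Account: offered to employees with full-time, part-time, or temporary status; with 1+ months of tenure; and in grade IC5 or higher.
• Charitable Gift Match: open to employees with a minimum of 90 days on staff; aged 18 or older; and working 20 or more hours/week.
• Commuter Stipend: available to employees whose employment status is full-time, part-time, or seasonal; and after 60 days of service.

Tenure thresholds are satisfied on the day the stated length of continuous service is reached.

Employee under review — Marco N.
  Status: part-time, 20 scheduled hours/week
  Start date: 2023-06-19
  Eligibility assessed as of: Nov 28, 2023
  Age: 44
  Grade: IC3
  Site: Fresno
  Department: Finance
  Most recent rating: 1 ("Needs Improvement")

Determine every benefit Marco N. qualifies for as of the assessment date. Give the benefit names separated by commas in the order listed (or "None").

Charitable Gift Match, Commuter Stipend

Service from 2023-06-19 to Nov 28, 2023: 162 days.
Paid Parental Leave — service 162 days ≥ 90 days ✓; rating 1 < 3 ✗ → not eligible.
Adoption Assistance — status part-time ✓ (not excluded); 20 hrs/wk ≥ 15 ✓; dept Finance ✗ → not eligible.
Unlimited PTO Program — status part-time ✓ (not excluded); service 162 days < 26 weeks (≈182 days) ✗ → not eligible.
Flexible Spending Account — status part-time ✓; service 162 days ≥ 1 month (≈30 days) ✓; grade IC3 < IC5 ✗ → not eligible.
Charitable Gift Match — service 162 days ≥ 90 days ✓; age 44 ≥ 18 ✓; 20 hrs/wk ≥ 20 ✓ → eligible.
Commuter Stipend — status part-time ✓; service 162 days ≥ 60 days ✓ → eligible.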